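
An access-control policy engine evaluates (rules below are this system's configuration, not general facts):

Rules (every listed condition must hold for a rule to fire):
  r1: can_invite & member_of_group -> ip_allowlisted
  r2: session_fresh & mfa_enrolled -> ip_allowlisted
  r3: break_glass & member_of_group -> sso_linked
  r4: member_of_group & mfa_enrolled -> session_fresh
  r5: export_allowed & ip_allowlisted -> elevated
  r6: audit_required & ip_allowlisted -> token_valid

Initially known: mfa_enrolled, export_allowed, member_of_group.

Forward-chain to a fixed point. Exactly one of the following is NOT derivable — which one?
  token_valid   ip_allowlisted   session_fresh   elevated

Round 1: r4 [member_of_group & mfa_enrolled -> session_fresh]. New: session_fresh.
Round 2: r2 [session_fresh & mfa_enrolled -> ip_allowlisted]. New: ip_allowlisted.
Round 3: r5 [export_allowed & ip_allowlisted -> elevated]. New: elevated.
Derived: elevated (round 3), session_fresh (round 1), ip_allowlisted (round 2). token_valid never appears in any round.

token_valid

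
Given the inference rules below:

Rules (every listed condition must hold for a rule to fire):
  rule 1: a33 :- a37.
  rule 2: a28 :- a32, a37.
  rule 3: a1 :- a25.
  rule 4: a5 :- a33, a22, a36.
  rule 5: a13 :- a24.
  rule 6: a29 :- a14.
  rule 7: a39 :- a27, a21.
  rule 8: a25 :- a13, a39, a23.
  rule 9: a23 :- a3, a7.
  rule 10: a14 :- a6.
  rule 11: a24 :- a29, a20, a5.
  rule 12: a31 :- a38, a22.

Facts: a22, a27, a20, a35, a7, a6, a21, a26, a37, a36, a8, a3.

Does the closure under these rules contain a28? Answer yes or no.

no

[1] rule 1 [a33 :- a37.]; rule 7 [a39 :- a27, a21.]; rule 9 [a23 :- a3, a7.]; rule 10 [a14 :- a6.]. ⇒ new: a33, a39, a23, a14.
[2] rule 4 [a5 :- a33, a22, a36.]; rule 6 [a29 :- a14.]. ⇒ new: a5, a29.
[3] rule 11 [a24 :- a29, a20, a5.]. ⇒ new: a24.
[4] rule 5 [a13 :- a24.]. ⇒ new: a13.
[5] rule 8 [a25 :- a13, a39, a23.]. ⇒ new: a25.
[6] rule 3 [a1 :- a25.]. ⇒ new: a1.
Fixed point reached. a28 is concluded only by rule 2; rule 2 needs a32 (never derived).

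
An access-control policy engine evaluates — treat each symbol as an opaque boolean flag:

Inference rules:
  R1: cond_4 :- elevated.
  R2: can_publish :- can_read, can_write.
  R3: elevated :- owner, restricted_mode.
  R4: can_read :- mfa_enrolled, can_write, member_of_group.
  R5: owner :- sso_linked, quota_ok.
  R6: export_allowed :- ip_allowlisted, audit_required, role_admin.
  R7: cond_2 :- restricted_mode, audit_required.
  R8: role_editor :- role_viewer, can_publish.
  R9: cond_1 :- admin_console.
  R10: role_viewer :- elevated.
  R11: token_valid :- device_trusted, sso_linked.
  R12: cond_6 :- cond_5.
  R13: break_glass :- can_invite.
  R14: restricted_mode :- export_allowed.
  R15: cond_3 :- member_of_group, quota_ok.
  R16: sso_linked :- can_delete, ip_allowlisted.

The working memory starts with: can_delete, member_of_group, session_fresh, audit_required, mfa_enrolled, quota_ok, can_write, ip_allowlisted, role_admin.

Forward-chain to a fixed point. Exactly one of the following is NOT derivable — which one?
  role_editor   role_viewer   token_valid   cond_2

token_valid

Round 1 — R4, R6, R15, R16, derive can_read, export_allowed, cond_3, sso_linked.
Round 2 — R2, R5, R14, derive can_publish, owner, restricted_mode.
Round 3 — R3, R7, derive elevated, cond_2.
Round 4 — R1, R10, derive cond_4, role_viewer.
Round 5 — R8, derive role_editor.
Derived: role_editor (round 5), cond_2 (round 3), role_viewer (round 4). token_valid never appears in any round.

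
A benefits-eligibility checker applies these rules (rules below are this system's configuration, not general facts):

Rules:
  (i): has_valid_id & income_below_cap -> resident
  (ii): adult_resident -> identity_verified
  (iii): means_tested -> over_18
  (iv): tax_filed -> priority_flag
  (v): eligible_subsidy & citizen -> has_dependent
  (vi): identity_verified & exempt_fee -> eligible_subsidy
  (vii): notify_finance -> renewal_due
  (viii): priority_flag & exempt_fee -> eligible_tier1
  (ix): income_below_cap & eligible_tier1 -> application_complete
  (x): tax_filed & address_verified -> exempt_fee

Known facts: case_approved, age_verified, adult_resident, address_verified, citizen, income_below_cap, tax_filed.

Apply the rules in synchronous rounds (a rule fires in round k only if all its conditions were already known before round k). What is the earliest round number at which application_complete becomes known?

3

Round 1 — (ii), (iv), (x), derive identity_verified, priority_flag, exempt_fee.
Round 2 — (vi), (viii), derive eligible_subsidy, eligible_tier1.
Round 3 — (v), (ix), derive has_dependent, application_complete.
application_complete first appears in round 3.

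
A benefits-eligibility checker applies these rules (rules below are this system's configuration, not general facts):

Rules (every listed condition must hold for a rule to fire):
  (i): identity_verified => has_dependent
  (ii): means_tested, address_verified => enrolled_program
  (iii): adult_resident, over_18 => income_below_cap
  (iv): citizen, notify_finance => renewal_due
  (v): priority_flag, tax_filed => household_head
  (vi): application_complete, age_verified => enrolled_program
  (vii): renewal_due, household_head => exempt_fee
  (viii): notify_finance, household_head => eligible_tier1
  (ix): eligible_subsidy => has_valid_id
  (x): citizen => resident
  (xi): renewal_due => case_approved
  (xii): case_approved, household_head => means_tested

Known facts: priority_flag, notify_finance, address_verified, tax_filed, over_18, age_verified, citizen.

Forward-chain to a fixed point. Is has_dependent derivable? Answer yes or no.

no

Round 1: (iv) [citizen, notify_finance => renewal_due]; (v) [priority_flag, tax_filed => household_head]; (x) [citizen => resident]. Adds renewal_due, household_head, resident.
Round 2: (vii) [renewal_due, household_head => exempt_fee]; (viii) [notify_finance, household_head => eligible_tier1]; (xi) [renewal_due => case_approved]. Adds exempt_fee, eligible_tier1, case_approved.
Round 3: (xii) [case_approved, household_head => means_tested]. Adds means_tested.
Round 4: (ii) [means_tested, address_verified => enrolled_program]. Adds enrolled_program.
Fixed point reached. has_dependent is concluded only by (i); (i) needs identity_verified (never derived).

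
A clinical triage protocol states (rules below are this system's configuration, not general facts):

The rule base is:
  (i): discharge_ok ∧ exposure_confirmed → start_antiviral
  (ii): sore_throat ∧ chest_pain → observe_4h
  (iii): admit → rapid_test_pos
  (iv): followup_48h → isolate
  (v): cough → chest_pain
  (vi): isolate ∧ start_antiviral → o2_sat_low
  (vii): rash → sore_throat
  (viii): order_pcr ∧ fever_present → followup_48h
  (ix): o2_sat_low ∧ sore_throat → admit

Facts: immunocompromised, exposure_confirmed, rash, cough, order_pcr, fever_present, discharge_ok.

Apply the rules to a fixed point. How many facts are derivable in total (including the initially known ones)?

[1] (i) [discharge_ok ∧ exposure_confirmed → start_antiviral]; (v) [cough → chest_pain]; (vii) [rash → sore_throat]; (viii) [order_pcr ∧ fever_present → followup_48h]. ⇒ new: start_antiviral, chest_pain, sore_throat, followup_48h.
[2] (ii) [sore_throat ∧ chest_pain → observe_4h]; (iv) [followup_48h → isolate]. ⇒ new: observe_4h, isolate.
[3] (vi) [isolate ∧ start_antiviral → o2_sat_low]. ⇒ new: o2_sat_low.
[4] (ix) [o2_sat_low ∧ sore_throat → admit]. ⇒ new: admit.
[5] (iii) [admit → rapid_test_pos]. ⇒ new: rapid_test_pos.
Closure: {admit, chest_pain, cough, discharge_ok, exposure_confirmed, fever_present, followup_48h, immunocompromised, isolate, o2_sat_low, observe_4h, order_pcr, rapid_test_pos, rash, sore_throat, start_antiviral} — 16 facts.

16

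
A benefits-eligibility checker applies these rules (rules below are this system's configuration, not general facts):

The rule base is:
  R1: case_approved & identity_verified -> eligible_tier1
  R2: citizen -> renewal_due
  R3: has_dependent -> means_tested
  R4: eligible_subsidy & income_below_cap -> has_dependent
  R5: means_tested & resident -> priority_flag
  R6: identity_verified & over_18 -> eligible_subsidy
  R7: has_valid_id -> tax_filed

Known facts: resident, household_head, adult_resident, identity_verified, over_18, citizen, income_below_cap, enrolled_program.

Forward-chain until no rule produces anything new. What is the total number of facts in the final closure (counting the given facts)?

13

[1] R2 [citizen -> renewal_due]; R6 [identity_verified & over_18 -> eligible_subsidy]. ⇒ new: renewal_due, eligible_subsidy.
[2] R4 [eligible_subsidy & income_below_cap -> has_dependent]. ⇒ new: has_dependent.
[3] R3 [has_dependent -> means_tested]. ⇒ new: means_tested.
[4] R5 [means_tested & resident -> priority_flag]. ⇒ new: priority_flag.
Closure: {adult_resident, citizen, eligible_subsidy, enrolled_program, has_dependent, household_head, identity_verified, income_below_cap, means_tested, over_18, priority_flag, renewal_due, resident} — 13 facts.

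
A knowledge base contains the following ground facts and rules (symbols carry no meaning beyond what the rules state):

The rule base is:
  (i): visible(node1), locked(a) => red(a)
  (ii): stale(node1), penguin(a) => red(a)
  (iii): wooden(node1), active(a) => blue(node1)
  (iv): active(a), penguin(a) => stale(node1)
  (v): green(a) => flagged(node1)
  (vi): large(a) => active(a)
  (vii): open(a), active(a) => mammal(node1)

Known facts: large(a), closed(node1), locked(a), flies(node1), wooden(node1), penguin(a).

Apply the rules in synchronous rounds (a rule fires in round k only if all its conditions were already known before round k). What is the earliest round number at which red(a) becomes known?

3

Round 1: (vi) [large(a) => active(a)]. New: active(a).
Round 2: (iii) [wooden(node1), active(a) => blue(node1)]; (iv) [active(a), penguin(a) => stale(node1)]. New: blue(node1), stale(node1).
Round 3: (ii) [stale(node1), penguin(a) => red(a)]. New: red(a).
red(a) first appears in round 3.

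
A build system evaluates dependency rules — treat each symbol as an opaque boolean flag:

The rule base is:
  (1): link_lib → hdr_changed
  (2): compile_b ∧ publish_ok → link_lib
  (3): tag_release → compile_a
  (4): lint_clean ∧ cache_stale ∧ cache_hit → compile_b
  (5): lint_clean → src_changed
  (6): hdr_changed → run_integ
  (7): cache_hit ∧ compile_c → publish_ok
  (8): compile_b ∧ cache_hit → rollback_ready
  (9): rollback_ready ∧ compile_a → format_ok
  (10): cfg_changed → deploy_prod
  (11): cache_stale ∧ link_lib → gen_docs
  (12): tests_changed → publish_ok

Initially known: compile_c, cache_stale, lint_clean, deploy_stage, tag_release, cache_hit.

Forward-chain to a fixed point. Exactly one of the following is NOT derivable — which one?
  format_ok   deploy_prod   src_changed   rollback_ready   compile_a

deploy_prod

[1] (3) [tag_release → compile_a]; (4) [lint_clean ∧ cache_stale ∧ cache_hit → compile_b]; (5) [lint_clean → src_changed]; (7) [cache_hit ∧ compile_c → publish_ok]. ⇒ new: compile_a, compile_b, src_changed, publish_ok.
[2] (2) [compile_b ∧ publish_ok → link_lib]; (8) [compile_b ∧ cache_hit → rollback_ready]. ⇒ new: link_lib, rollback_ready.
[3] (1) [link_lib → hdr_changed]; (9) [rollback_ready ∧ compile_a → format_ok]; (11) [cache_stale ∧ link_lib → gen_docs]. ⇒ new: hdr_changed, format_ok, gen_docs.
[4] (6) [hdr_changed → run_integ]. ⇒ new: run_integ.
Derived: src_changed (round 1), compile_a (round 1), format_ok (round 3), rollback_ready (round 2). deploy_prod never appears in any round.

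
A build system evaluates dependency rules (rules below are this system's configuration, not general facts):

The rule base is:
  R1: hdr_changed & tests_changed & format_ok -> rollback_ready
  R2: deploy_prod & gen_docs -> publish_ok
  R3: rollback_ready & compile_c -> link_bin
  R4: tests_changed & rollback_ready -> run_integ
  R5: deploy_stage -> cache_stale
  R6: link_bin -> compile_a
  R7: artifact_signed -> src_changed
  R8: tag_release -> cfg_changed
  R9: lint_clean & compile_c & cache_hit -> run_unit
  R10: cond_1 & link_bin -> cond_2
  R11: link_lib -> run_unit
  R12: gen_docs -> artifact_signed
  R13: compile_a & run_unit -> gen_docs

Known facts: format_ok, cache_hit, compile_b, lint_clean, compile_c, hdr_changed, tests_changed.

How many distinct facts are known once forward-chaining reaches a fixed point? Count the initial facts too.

15

Round 1 — R1, R9, derive rollback_ready, run_unit.
Round 2 — R3, R4, derive link_bin, run_integ.
Round 3 — R6, derive compile_a.
Round 4 — R13, derive gen_docs.
Round 5 — R12, derive artifact_signed.
Round 6 — R7, derive src_changed.
Closure: {artifact_signed, cache_hit, compile_a, compile_b, compile_c, format_ok, gen_docs, hdr_changed, link_bin, lint_clean, rollback_ready, run_integ, run_unit, src_changed, tests_changed} — 15 facts.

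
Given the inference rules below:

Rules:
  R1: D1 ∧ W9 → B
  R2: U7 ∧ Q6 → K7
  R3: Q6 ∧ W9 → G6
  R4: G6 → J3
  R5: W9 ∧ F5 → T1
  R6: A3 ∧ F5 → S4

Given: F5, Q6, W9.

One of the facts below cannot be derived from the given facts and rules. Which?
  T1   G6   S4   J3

Round 1 fires R3, R5, giving G6, T1.
Round 2 fires R4, giving J3.
Derived: T1 (round 1), J3 (round 2), G6 (round 1). S4 never appears in any round.

S4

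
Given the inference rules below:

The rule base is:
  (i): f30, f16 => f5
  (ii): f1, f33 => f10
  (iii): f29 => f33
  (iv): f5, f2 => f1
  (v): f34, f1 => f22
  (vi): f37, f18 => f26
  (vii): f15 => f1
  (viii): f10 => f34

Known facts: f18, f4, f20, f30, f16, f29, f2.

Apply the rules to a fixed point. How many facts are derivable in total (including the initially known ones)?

13

[1] (i) [f30, f16 => f5]; (iii) [f29 => f33]. ⇒ new: f5, f33.
[2] (iv) [f5, f2 => f1]. ⇒ new: f1.
[3] (ii) [f1, f33 => f10]. ⇒ new: f10.
[4] (viii) [f10 => f34]. ⇒ new: f34.
[5] (v) [f34, f1 => f22]. ⇒ new: f22.
Closure: {f1, f10, f16, f18, f2, f20, f22, f29, f30, f33, f34, f4, f5} — 13 facts.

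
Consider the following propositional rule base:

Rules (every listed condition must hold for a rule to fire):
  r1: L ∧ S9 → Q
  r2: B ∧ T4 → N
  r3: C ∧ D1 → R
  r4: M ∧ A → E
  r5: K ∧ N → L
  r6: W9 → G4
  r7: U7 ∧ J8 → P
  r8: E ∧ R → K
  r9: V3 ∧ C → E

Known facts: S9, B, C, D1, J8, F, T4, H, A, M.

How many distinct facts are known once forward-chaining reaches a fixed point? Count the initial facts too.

16

Round 1: r2 [B ∧ T4 → N]; r3 [C ∧ D1 → R]; r4 [M ∧ A → E]. Adds N, R, E.
Round 2: r8 [E ∧ R → K]. Adds K.
Round 3: r5 [K ∧ N → L]. Adds L.
Round 4: r1 [L ∧ S9 → Q]. Adds Q.
Closure: {A, B, C, D1, E, F, H, J8, K, L, M, N, Q, R, S9, T4} — 16 facts.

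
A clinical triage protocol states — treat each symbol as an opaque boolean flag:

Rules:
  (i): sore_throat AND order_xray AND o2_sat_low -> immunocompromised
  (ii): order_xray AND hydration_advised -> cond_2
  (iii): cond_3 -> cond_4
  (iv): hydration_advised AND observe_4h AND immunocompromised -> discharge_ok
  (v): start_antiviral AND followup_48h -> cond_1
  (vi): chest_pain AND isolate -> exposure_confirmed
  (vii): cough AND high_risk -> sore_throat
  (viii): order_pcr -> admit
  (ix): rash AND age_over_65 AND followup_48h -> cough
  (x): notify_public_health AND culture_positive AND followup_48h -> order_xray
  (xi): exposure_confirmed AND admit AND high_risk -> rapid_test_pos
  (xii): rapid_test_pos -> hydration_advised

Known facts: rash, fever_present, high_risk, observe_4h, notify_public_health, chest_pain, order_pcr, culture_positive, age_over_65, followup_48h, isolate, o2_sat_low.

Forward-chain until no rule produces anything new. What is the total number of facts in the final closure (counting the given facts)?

Round 1: (vi) [chest_pain AND isolate -> exposure_confirmed]; (viii) [order_pcr -> admit]; (ix) [rash AND age_over_65 AND followup_48h -> cough]; (x) [notify_public_health AND culture_positive AND followup_48h -> order_xray]. New: exposure_confirmed, admit, cough, order_xray.
Round 2: (vii) [cough AND high_risk -> sore_throat]; (xi) [exposure_confirmed AND admit AND high_risk -> rapid_test_pos]. New: sore_throat, rapid_test_pos.
Round 3: (i) [sore_throat AND order_xray AND o2_sat_low -> immunocompromised]; (xii) [rapid_test_pos -> hydration_advised]. New: immunocompromised, hydration_advised.
Round 4: (ii) [order_xray AND hydration_advised -> cond_2]; (iv) [hydration_advised AND observe_4h AND immunocompromised -> discharge_ok]. New: cond_2, discharge_ok.
Closure: {admit, age_over_65, chest_pain, cond_2, cough, culture_positive, discharge_ok, exposure_confirmed, fever_present, followup_48h, high_risk, hydration_advised, immunocompromised, isolate, notify_public_health, o2_sat_low, observe_4h, order_pcr, order_xray, rapid_test_pos, rash, sore_throat} — 22 facts.

22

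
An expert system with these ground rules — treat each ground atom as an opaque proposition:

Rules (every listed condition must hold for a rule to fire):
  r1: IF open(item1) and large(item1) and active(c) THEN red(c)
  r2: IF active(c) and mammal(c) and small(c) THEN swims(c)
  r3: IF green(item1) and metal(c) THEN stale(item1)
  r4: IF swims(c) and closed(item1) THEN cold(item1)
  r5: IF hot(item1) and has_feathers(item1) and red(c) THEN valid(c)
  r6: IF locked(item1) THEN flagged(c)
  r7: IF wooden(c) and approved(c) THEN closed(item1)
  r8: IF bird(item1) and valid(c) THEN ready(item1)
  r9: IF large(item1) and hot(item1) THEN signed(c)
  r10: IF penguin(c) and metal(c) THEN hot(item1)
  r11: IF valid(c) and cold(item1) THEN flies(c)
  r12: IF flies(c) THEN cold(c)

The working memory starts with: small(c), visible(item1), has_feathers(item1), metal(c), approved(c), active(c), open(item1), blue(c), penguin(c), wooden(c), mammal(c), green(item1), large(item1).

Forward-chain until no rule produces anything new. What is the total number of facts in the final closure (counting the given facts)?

Round 1: r1 [IF open(item1) and large(item1) and active(c) THEN red(c)]; r2 [IF active(c) and mammal(c) and small(c) THEN swims(c)]; r3 [IF green(item1) and metal(c) THEN stale(item1)]; r7 [IF wooden(c) and approved(c) THEN closed(item1)]; r10 [IF penguin(c) and metal(c) THEN hot(item1)]. New: red(c), swims(c), stale(item1), closed(item1), hot(item1).
Round 2: r4 [IF swims(c) and closed(item1) THEN cold(item1)]; r5 [IF hot(item1) and has_feathers(item1) and red(c) THEN valid(c)]; r9 [IF large(item1) and hot(item1) THEN signed(c)]. New: cold(item1), valid(c), signed(c).
Round 3: r11 [IF valid(c) and cold(item1) THEN flies(c)]. New: flies(c).
Round 4: r12 [IF flies(c) THEN cold(c)]. New: cold(c).
Closure: {active(c), approved(c), blue(c), closed(item1), cold(c), cold(item1), flies(c), green(item1), has_feathers(item1), hot(item1), large(item1), mammal(c), metal(c), open(item1), penguin(c), red(c), signed(c), small(c), stale(item1), swims(c), valid(c), visible(item1), wooden(c)} — 23 facts.

23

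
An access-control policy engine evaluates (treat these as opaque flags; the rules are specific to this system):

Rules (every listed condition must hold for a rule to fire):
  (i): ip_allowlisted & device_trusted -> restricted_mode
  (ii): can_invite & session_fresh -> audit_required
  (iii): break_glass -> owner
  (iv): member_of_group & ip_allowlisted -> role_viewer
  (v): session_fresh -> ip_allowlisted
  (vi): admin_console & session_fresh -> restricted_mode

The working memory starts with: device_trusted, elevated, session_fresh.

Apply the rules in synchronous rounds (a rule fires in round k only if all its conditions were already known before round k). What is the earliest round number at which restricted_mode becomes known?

2

Round 1: (v) [session_fresh -> ip_allowlisted]. Adds ip_allowlisted.
Round 2: (i) [ip_allowlisted & device_trusted -> restricted_mode]. Adds restricted_mode.
restricted_mode first appears in round 2.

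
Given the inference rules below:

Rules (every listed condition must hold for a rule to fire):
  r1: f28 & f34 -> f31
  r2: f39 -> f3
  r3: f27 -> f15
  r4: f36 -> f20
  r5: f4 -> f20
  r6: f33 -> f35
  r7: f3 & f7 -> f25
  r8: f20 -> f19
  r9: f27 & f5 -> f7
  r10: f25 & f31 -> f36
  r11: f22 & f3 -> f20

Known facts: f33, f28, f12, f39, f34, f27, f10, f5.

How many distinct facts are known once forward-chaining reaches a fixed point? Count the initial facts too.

Round 1 fires r1, r2, r3, r6, r9, giving f31, f3, f15, f35, f7.
Round 2 fires r7, giving f25.
Round 3 fires r10, giving f36.
Round 4 fires r4, giving f20.
Round 5 fires r8, giving f19.
Closure: {f10, f12, f15, f19, f20, f25, f27, f28, f3, f31, f33, f34, f35, f36, f39, f5, f7} — 17 facts.

17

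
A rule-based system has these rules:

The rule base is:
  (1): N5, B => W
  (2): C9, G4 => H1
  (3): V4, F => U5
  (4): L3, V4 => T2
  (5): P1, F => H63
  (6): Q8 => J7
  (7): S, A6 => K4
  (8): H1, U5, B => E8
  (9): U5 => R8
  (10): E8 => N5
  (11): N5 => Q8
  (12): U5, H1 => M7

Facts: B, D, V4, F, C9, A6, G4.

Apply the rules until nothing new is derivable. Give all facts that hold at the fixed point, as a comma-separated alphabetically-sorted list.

Round 1: (2) [C9, G4 => H1]; (3) [V4, F => U5]. Adds H1, U5.
Round 2: (8) [H1, U5, B => E8]; (9) [U5 => R8]; (12) [U5, H1 => M7]. Adds E8, R8, M7.
Round 3: (10) [E8 => N5]. Adds N5.
Round 4: (1) [N5, B => W]; (11) [N5 => Q8]. Adds W, Q8.
Round 5: (6) [Q8 => J7]. Adds J7.

A6, B, C9, D, E8, F, G4, H1, J7, M7, N5, Q8, R8, U5, V4, W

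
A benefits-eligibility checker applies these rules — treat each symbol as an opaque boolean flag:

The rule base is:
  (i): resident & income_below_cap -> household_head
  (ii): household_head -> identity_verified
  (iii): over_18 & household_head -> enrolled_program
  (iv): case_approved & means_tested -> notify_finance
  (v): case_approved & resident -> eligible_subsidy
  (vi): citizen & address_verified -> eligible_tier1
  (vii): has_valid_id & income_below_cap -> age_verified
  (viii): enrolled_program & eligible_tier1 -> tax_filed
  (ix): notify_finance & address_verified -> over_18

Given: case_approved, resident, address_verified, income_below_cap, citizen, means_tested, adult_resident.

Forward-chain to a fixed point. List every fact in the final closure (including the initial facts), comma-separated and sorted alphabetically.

Round 1 — (i), (iv), (v), (vi), derive household_head, notify_finance, eligible_subsidy, eligible_tier1.
Round 2 — (ii), (ix), derive identity_verified, over_18.
Round 3 — (iii), derive enrolled_program.
Round 4 — (viii), derive tax_filed.

address_verified, adult_resident, case_approved, citizen, eligible_subsidy, eligible_tier1, enrolled_program, household_head, identity_verified, income_below_cap, means_tested, notify_finance, over_18, resident, tax_filed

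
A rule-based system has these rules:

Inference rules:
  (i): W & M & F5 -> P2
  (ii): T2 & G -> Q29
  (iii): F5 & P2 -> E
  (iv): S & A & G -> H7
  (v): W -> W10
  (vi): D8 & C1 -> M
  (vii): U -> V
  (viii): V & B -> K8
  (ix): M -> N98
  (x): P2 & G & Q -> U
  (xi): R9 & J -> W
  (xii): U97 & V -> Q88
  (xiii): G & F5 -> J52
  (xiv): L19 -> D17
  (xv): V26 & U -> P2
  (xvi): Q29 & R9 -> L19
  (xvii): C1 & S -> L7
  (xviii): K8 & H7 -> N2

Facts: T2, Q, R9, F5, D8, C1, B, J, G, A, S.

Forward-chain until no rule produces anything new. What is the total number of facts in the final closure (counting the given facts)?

27

[1] (ii) [T2 & G -> Q29]; (iv) [S & A & G -> H7]; (vi) [D8 & C1 -> M]; (xi) [R9 & J -> W]; (xiii) [G & F5 -> J52]; (xvii) [C1 & S -> L7]. ⇒ new: Q29, H7, M, W, J52, L7.
[2] (i) [W & M & F5 -> P2]; (v) [W -> W10]; (ix) [M -> N98]; (xvi) [Q29 & R9 -> L19]. ⇒ new: P2, W10, N98, L19.
[3] (iii) [F5 & P2 -> E]; (x) [P2 & G & Q -> U]; (xiv) [L19 -> D17]. ⇒ new: E, U, D17.
[4] (vii) [U -> V]. ⇒ new: V.
[5] (viii) [V & B -> K8]. ⇒ new: K8.
[6] (xviii) [K8 & H7 -> N2]. ⇒ new: N2.
Closure: {A, B, C1, D17, D8, E, F5, G, H7, J, J52, K8, L19, L7, M, N2, N98, P2, Q, Q29, R9, S, T2, U, V, W, W10} — 27 facts.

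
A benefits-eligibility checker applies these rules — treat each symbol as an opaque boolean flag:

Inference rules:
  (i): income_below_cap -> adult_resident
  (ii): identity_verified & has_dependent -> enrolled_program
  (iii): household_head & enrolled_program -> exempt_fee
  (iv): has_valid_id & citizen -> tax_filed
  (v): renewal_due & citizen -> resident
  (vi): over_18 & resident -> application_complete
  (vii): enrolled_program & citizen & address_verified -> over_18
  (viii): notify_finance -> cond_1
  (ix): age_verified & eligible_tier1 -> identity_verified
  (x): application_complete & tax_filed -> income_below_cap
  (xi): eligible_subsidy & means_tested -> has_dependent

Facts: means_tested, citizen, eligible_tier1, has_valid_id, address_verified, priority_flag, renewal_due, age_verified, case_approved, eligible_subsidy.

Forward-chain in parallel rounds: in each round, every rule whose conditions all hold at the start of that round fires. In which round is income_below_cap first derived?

5

Round 1 fires (iv), (v), (ix), (xi), giving tax_filed, resident, identity_verified, has_dependent.
Round 2 fires (ii), giving enrolled_program.
Round 3 fires (vii), giving over_18.
Round 4 fires (vi), giving application_complete.
Round 5 fires (x), giving income_below_cap.
income_below_cap first appears in round 5.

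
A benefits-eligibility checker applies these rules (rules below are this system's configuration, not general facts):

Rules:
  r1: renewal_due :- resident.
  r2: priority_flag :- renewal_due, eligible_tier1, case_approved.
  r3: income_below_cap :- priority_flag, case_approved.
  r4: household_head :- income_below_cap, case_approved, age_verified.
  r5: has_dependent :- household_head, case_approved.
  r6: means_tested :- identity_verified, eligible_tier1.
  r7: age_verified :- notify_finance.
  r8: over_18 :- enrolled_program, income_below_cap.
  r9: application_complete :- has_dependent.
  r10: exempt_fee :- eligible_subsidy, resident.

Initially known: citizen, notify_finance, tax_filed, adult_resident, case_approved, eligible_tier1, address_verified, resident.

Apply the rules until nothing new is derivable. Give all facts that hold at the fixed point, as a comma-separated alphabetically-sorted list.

address_verified, adult_resident, age_verified, application_complete, case_approved, citizen, eligible_tier1, has_dependent, household_head, income_below_cap, notify_finance, priority_flag, renewal_due, resident, tax_filed

Round 1: r1 [renewal_due :- resident.]; r7 [age_verified :- notify_finance.]. Adds renewal_due, age_verified.
Round 2: r2 [priority_flag :- renewal_due, eligible_tier1, case_approved.]. Adds priority_flag.
Round 3: r3 [income_below_cap :- priority_flag, case_approved.]. Adds income_below_cap.
Round 4: r4 [household_head :- income_below_cap, case_approved, age_verified.]. Adds household_head.
Round 5: r5 [has_dependent :- household_head, case_approved.]. Adds has_dependent.
Round 6: r9 [application_complete :- has_dependent.]. Adds application_complete.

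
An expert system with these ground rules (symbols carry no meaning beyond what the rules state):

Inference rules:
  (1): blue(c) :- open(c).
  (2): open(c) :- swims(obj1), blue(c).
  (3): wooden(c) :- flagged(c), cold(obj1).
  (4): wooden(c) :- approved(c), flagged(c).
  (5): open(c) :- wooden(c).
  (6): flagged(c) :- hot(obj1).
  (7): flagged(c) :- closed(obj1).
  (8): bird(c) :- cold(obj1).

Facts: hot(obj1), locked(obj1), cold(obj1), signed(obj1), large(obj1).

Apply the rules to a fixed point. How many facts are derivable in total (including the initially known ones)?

Round 1 — (6), (8), derive flagged(c), bird(c).
Round 2 — (3), derive wooden(c).
Round 3 — (5), derive open(c).
Round 4 — (1), derive blue(c).
Closure: {bird(c), blue(c), cold(obj1), flagged(c), hot(obj1), large(obj1), locked(obj1), open(c), signed(obj1), wooden(c)} — 10 facts.

10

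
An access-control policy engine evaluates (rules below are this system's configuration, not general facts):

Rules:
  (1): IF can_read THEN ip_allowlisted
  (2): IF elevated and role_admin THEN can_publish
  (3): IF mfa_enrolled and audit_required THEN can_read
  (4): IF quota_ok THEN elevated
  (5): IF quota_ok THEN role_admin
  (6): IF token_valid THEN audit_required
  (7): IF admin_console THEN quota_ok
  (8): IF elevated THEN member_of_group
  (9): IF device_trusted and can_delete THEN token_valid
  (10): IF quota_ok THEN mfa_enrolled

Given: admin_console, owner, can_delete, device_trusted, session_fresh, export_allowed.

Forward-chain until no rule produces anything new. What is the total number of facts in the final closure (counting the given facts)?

Round 1 — (7), (9), derive quota_ok, token_valid.
Round 2 — (4), (5), (6), (10), derive elevated, role_admin, audit_required, mfa_enrolled.
Round 3 — (2), (3), (8), derive can_publish, can_read, member_of_group.
Round 4 — (1), derive ip_allowlisted.
Closure: {admin_console, audit_required, can_delete, can_publish, can_read, device_trusted, elevated, export_allowed, ip_allowlisted, member_of_group, mfa_enrolled, owner, quota_ok, role_admin, session_fresh, token_valid} — 16 facts.

16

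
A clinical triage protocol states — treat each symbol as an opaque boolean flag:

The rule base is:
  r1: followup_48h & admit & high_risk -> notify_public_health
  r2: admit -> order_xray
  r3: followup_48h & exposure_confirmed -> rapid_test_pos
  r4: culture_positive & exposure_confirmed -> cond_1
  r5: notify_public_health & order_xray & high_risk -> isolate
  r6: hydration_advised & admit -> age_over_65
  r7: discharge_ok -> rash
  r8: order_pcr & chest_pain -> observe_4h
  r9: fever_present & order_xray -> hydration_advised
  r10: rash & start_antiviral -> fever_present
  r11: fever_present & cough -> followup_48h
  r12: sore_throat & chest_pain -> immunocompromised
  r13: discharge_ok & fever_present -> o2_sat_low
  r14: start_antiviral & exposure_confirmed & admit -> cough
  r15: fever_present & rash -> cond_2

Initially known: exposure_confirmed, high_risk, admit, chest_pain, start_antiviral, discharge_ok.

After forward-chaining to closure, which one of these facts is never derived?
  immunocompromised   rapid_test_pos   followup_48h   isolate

immunocompromised

Round 1: r2 [admit -> order_xray]; r7 [discharge_ok -> rash]; r14 [start_antiviral & exposure_confirmed & admit -> cough]. Adds order_xray, rash, cough.
Round 2: r10 [rash & start_antiviral -> fever_present]. Adds fever_present.
Round 3: r9 [fever_present & order_xray -> hydration_advised]; r11 [fever_present & cough -> followup_48h]; r13 [discharge_ok & fever_present -> o2_sat_low]; r15 [fever_present & rash -> cond_2]. Adds hydration_advised, followup_48h, o2_sat_low, cond_2.
Round 4: r1 [followup_48h & admit & high_risk -> notify_public_health]; r3 [followup_48h & exposure_confirmed -> rapid_test_pos]; r6 [hydration_advised & admit -> age_over_65]. Adds notify_public_health, rapid_test_pos, age_over_65.
Round 5: r5 [notify_public_health & order_xray & high_risk -> isolate]. Adds isolate.
Derived: followup_48h (round 3), isolate (round 5), rapid_test_pos (round 4). immunocompromised never appears in any round.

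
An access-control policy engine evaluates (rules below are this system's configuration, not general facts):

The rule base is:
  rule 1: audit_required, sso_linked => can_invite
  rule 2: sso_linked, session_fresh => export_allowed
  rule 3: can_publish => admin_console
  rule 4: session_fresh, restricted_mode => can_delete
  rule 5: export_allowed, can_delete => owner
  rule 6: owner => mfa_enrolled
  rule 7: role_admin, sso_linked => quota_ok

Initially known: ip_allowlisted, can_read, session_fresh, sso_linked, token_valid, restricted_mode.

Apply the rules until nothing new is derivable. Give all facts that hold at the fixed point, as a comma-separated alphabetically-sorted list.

Round 1 fires rule 2, rule 4, giving export_allowed, can_delete.
Round 2 fires rule 5, giving owner.
Round 3 fires rule 6, giving mfa_enrolled.

can_delete, can_read, export_allowed, ip_allowlisted, mfa_enrolled, owner, restricted_mode, session_fresh, sso_linked, token_valid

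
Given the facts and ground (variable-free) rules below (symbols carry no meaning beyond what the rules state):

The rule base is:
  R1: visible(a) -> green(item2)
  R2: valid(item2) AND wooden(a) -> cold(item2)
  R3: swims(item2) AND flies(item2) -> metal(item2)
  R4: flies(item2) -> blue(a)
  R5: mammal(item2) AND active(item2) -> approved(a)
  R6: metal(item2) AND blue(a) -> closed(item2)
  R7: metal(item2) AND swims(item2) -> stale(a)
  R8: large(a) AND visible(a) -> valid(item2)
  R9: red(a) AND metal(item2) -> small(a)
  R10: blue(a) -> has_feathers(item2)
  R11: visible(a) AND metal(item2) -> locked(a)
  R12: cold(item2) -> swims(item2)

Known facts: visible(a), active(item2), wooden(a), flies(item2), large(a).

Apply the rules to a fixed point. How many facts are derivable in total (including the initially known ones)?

Round 1: R1 [visible(a) -> green(item2)]; R4 [flies(item2) -> blue(a)]; R8 [large(a) AND visible(a) -> valid(item2)]. Adds green(item2), blue(a), valid(item2).
Round 2: R2 [valid(item2) AND wooden(a) -> cold(item2)]; R10 [blue(a) -> has_feathers(item2)]. Adds cold(item2), has_feathers(item2).
Round 3: R12 [cold(item2) -> swims(item2)]. Adds swims(item2).
Round 4: R3 [swims(item2) AND flies(item2) -> metal(item2)]. Adds metal(item2).
Round 5: R6 [metal(item2) AND blue(a) -> closed(item2)]; R7 [metal(item2) AND swims(item2) -> stale(a)]; R11 [visible(a) AND metal(item2) -> locked(a)]. Adds closed(item2), stale(a), locked(a).
Closure: {active(item2), blue(a), closed(item2), cold(item2), flies(item2), green(item2), has_feathers(item2), large(a), locked(a), metal(item2), stale(a), swims(item2), valid(item2), visible(a), wooden(a)} — 15 facts.

15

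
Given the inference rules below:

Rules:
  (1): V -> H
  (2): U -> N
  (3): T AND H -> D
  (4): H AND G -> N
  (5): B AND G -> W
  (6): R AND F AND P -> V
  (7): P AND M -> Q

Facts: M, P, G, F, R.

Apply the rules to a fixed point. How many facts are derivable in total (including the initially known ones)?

9

Round 1 — (6), (7), derive V, Q.
Round 2 — (1), derive H.
Round 3 — (4), derive N.
Closure: {F, G, H, M, N, P, Q, R, V} — 9 facts.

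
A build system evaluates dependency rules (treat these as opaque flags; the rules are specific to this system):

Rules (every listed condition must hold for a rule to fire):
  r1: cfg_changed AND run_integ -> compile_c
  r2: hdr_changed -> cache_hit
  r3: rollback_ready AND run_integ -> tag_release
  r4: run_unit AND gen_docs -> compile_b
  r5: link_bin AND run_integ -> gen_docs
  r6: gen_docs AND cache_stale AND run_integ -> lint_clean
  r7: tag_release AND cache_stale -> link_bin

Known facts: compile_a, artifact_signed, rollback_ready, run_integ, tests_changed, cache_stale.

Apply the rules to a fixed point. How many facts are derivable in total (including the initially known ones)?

Round 1: r3 [rollback_ready AND run_integ -> tag_release]. Adds tag_release.
Round 2: r7 [tag_release AND cache_stale -> link_bin]. Adds link_bin.
Round 3: r5 [link_bin AND run_integ -> gen_docs]. Adds gen_docs.
Round 4: r6 [gen_docs AND cache_stale AND run_integ -> lint_clean]. Adds lint_clean.
Closure: {artifact_signed, cache_stale, compile_a, gen_docs, link_bin, lint_clean, rollback_ready, run_integ, tag_release, tests_changed} — 10 facts.

10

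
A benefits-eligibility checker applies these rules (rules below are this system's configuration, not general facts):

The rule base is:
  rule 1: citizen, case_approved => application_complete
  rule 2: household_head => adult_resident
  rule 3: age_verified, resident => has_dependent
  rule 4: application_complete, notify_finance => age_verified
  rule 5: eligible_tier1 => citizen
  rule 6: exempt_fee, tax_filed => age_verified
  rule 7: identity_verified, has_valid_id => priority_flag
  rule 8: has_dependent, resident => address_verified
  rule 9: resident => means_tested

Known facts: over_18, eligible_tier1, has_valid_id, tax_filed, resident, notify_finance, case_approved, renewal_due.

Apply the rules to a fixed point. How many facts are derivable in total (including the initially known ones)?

14

Round 1 fires rule 5, rule 9, giving citizen, means_tested.
Round 2 fires rule 1, giving application_complete.
Round 3 fires rule 4, giving age_verified.
Round 4 fires rule 3, giving has_dependent.
Round 5 fires rule 8, giving address_verified.
Closure: {address_verified, age_verified, application_complete, case_approved, citizen, eligible_tier1, has_dependent, has_valid_id, means_tested, notify_finance, over_18, renewal_due, resident, tax_filed} — 14 facts.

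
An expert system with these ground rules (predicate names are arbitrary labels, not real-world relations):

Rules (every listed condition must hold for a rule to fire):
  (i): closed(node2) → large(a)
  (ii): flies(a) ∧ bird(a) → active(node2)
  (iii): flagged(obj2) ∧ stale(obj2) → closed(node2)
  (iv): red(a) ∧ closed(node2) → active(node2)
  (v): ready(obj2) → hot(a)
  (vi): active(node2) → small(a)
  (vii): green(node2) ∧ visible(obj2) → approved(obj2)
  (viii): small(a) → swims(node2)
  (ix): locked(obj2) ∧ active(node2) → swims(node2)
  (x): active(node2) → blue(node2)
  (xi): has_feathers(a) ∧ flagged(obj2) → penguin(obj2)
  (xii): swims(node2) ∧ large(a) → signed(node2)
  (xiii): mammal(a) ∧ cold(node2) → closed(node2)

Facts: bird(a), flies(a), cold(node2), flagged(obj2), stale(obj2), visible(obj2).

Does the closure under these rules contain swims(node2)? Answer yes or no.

Round 1: (ii) [flies(a) ∧ bird(a) → active(node2)]; (iii) [flagged(obj2) ∧ stale(obj2) → closed(node2)]. New: active(node2), closed(node2).
Round 2: (i) [closed(node2) → large(a)]; (vi) [active(node2) → small(a)]; (x) [active(node2) → blue(node2)]. New: large(a), small(a), blue(node2).
Round 3: (viii) [small(a) → swims(node2)]. New: swims(node2).
Round 4: (xii) [swims(node2) ∧ large(a) → signed(node2)]. New: signed(node2).
swims(node2) appears in round 3, so it is derivable.

yes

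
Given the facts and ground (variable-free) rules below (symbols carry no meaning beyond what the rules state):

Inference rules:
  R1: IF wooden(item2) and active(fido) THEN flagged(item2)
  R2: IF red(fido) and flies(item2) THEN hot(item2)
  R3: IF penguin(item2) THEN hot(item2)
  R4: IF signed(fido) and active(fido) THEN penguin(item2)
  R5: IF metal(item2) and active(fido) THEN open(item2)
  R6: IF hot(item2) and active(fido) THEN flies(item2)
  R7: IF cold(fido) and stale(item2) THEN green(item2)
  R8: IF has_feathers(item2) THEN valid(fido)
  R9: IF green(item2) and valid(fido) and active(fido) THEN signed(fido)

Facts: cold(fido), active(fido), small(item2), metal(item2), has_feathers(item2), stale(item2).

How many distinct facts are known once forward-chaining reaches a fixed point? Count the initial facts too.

13

Round 1 — R5, R7, R8, derive open(item2), green(item2), valid(fido).
Round 2 — R9, derive signed(fido).
Round 3 — R4, derive penguin(item2).
Round 4 — R3, derive hot(item2).
Round 5 — R6, derive flies(item2).
Closure: {active(fido), cold(fido), flies(item2), green(item2), has_feathers(item2), hot(item2), metal(item2), open(item2), penguin(item2), signed(fido), small(item2), stale(item2), valid(fido)} — 13 facts.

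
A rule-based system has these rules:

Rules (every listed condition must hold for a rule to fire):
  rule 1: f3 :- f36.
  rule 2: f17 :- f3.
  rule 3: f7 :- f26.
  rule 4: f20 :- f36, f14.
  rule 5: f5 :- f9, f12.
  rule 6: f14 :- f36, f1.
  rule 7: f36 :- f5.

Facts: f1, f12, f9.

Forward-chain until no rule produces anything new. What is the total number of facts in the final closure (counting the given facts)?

Round 1: rule 5 [f5 :- f9, f12.]. Adds f5.
Round 2: rule 7 [f36 :- f5.]. Adds f36.
Round 3: rule 1 [f3 :- f36.]; rule 6 [f14 :- f36, f1.]. Adds f3, f14.
Round 4: rule 2 [f17 :- f3.]; rule 4 [f20 :- f36, f14.]. Adds f17, f20.
Closure: {f1, f12, f14, f17, f20, f3, f36, f5, f9} — 9 facts.

9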